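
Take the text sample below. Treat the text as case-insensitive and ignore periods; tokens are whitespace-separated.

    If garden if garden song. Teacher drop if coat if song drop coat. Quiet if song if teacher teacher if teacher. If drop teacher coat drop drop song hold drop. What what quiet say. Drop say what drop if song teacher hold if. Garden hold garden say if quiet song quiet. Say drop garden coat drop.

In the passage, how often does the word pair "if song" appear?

3

Scanning the 55 overlapping bigram windows for "if song":
  position 10–11: if song
  position 15–16: if song
  position 39–40: if song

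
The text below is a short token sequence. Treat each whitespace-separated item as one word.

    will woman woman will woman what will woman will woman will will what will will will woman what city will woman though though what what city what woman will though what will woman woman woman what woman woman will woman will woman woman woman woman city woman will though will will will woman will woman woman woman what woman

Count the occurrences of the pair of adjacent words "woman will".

Scanning the 58 overlapping bigram windows for "woman will":
  position 3–4: woman will
  position 8–9: woman will
  position 10–11: woman will
  position 28–29: woman will
  position 38–39: woman will
  position 40–41: woman will
  position 47–48: woman will
  position 53–54: woman will

8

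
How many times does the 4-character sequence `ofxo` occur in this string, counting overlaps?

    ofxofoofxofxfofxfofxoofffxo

3

Sliding a length-4 window over the 27 characters (24 positions):
  position 1–4: ofxo
  position 7–10: ofxo
  position 18–21: ofxo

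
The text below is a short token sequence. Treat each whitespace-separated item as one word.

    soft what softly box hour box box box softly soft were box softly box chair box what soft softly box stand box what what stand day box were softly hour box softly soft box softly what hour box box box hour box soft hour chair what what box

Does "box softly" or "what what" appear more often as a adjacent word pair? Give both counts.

"box softly": 4 occurrences
"what what": 2 occurrences

"box softly" (4 vs 2)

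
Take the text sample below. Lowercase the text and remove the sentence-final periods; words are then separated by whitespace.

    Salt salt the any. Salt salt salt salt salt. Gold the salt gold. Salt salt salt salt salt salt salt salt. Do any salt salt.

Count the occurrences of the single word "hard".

Scanning the 25 tokens for "hard":
  (none found)

0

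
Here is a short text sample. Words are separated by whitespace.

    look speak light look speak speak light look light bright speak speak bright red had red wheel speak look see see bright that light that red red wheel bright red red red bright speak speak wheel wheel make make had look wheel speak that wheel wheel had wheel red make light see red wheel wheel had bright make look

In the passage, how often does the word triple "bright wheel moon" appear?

Scanning the 57 overlapping trigram windows for "bright wheel moon":
  (none found)

0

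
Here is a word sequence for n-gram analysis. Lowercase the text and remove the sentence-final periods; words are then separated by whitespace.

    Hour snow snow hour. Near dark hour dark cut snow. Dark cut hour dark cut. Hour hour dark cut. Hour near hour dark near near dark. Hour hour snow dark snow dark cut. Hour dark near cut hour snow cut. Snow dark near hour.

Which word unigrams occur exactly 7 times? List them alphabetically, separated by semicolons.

Unigram counts meeting the condition (exactly 7 times):
  cut: 7
  snow: 7

cut; snow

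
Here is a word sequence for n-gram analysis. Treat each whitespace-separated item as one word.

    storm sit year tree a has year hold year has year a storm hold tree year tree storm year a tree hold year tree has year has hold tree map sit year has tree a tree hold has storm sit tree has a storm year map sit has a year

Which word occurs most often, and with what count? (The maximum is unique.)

Unigram frequencies (highest first):
  year: 11
  tree: 9
  has: 8
  a: 6
  storm: 5
  hold: 5
  … (2 more, each ≤ 4)

"year", 11 times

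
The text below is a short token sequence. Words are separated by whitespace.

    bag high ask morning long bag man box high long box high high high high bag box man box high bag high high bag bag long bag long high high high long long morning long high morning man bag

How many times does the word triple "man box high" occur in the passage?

2

Scanning the 37 overlapping trigram windows for "man box high":
  position 7–9: man box high
  position 18–20: man box high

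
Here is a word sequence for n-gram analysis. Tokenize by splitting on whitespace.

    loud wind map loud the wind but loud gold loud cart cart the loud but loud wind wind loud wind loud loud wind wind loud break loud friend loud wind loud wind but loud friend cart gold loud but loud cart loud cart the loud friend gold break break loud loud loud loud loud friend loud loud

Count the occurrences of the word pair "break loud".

2

Scanning the 56 overlapping bigram windows for "break loud":
  position 26–27: break loud
  position 49–50: break loud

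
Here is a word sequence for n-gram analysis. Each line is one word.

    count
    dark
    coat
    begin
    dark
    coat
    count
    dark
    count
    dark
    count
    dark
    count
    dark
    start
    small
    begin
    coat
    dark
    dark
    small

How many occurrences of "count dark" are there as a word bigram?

Scanning the 20 overlapping bigram windows for "count dark":
  position 1–2: count dark
  position 7–8: count dark
  position 9–10: count dark
  position 11–12: count dark
  position 13–14: count dark

5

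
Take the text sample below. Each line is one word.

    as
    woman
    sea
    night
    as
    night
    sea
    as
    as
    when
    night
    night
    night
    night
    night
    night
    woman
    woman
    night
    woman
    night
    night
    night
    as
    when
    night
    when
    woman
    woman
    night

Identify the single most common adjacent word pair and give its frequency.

Bigram frequencies (highest first):
  night night: 7
  woman night: 3
  night as: 2
  as when: 2
  when night: 2
  night woman: 2
  … (10 more, each ≤ 2)

"night night", 7 times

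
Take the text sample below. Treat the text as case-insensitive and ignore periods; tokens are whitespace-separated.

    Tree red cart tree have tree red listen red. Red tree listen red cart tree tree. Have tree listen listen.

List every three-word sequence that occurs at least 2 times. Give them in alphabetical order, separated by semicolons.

red cart tree; tree have tree

Trigram counts meeting the condition (at least 2 times):
  red cart tree: 2
  tree have tree: 2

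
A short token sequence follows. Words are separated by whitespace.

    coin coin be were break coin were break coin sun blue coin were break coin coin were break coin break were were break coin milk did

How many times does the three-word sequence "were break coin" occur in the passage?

5

Scanning the 24 overlapping trigram windows for "were break coin":
  position 4–6: were break coin
  position 7–9: were break coin
  position 13–15: were break coin
  position 17–19: were break coin
  position 22–24: were break coin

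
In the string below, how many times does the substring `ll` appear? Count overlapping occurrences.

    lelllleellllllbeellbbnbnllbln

10

Sliding a length-2 window over the 29 characters (28 positions):
  position 3–4: ll
  position 4–5: ll
  position 5–6: ll
  position 9–10: ll
  position 10–11: ll
  position 11–12: ll
  position 12–13: ll
  position 13–14: ll
  position 18–19: ll
  position 25–26: ll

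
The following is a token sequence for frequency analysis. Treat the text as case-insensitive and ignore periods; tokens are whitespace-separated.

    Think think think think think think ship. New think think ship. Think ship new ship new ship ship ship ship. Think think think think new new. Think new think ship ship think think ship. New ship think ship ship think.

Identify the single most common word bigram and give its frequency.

"think think", 10 times

Bigram frequencies (highest first):
  think think: 10
  think ship: 6
  ship think: 5
  ship ship: 5
  ship new: 4
  new think: 3
  … (3 more, each ≤ 3)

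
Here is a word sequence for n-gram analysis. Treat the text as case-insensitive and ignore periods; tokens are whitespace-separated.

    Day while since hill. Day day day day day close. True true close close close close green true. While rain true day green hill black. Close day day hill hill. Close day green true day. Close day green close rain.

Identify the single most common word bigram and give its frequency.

Bigram frequencies (highest first):
  day day: 5
  close close: 3
  day green: 3
  close day: 3
  day close: 2
  green true: 2
  … (20 more, each ≤ 2)

"day day", 5 times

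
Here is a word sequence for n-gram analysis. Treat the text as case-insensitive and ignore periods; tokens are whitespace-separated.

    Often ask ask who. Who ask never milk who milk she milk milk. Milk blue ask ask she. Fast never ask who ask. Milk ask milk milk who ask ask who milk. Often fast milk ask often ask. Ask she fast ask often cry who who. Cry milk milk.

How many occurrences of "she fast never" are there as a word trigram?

Scanning the 47 overlapping trigram windows for "she fast never":
  position 18–20: she fast never

1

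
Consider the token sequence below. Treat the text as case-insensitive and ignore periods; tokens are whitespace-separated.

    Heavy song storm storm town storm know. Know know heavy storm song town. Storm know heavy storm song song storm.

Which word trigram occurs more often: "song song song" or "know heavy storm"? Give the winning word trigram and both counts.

"song song song": 0 occurrences
"know heavy storm": 2 occurrences

"know heavy storm" (2 vs 0)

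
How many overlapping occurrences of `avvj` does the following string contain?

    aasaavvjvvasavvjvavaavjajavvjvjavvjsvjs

4

Sliding a length-4 window over the 39 characters (36 positions):
  position 5–8: avvj
  position 13–16: avvj
  position 26–29: avvj
  position 32–35: avvj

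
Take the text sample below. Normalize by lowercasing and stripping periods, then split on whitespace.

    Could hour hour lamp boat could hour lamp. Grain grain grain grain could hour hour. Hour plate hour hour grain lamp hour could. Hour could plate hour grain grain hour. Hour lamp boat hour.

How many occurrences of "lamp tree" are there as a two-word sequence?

0

Scanning the 33 overlapping bigram windows for "lamp tree":
  (none found)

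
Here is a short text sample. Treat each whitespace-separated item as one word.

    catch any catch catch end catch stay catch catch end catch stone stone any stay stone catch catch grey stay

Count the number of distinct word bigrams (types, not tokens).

20 tokens → 19 bigram windows in total.
Repeated bigrams (each contributes count−1 duplicates):
  catch catch: 3
  catch end: 2
  end catch: 2
4 duplicate windows → 19 − 4 = 15 distinct.

15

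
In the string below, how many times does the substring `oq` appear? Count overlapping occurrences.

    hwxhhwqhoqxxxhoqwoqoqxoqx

5

Sliding a length-2 window over the 25 characters (24 positions):
  position 9–10: oq
  position 15–16: oq
  position 18–19: oq
  position 20–21: oq
  position 23–24: oq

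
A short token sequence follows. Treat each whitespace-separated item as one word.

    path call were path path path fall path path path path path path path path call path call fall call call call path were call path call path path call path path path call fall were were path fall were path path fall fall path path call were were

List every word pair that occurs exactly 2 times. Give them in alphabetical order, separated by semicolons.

Bigram counts meeting the condition (exactly 2 times):
  call call: 2
  call fall: 2
  call were: 2
  fall path: 2
  fall were: 2
  were were: 2

call call; call fall; call were; fall path; fall were; were were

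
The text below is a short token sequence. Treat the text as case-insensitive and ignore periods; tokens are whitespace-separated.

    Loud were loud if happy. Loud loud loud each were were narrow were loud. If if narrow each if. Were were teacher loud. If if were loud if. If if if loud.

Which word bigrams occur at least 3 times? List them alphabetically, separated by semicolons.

if if; loud if; were loud

Bigram counts meeting the condition (at least 3 times):
  if if: 5
  loud if: 4
  were loud: 3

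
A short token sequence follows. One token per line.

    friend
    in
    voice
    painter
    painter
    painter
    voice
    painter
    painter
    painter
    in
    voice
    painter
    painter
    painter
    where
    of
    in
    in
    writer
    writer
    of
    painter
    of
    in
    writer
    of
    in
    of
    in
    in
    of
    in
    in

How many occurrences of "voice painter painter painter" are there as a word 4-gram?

3

Scanning the 31 overlapping 4-gram windows for "voice painter painter painter":
  position 3–6: voice painter painter painter
  position 7–10: voice painter painter painter
  position 12–15: voice painter painter painter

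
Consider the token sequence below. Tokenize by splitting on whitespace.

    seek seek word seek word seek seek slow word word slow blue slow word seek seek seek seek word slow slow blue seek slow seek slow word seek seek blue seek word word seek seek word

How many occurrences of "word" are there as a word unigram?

Scanning the 36 tokens for "word":
  position 3: word
  position 5: word
  position 9: word
  position 10: word
  position 14: word
  position 19: word
  position 27: word
  position 32: word
  position 33: word
  position 36: word

10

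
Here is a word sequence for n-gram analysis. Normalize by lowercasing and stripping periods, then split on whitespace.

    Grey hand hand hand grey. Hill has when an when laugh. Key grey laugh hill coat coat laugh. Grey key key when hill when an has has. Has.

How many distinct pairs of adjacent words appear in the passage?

24

28 tokens → 27 bigram windows in total.
Repeated bigrams (each contributes count−1 duplicates):
  hand hand: 2
  has has: 2
  when an: 2
3 duplicate windows → 27 − 3 = 24 distinct.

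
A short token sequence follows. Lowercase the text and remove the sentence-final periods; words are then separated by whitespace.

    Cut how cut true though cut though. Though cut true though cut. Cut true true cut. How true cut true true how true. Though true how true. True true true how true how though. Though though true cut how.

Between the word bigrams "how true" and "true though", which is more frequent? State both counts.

"how true": 4 occurrences
"true though": 3 occurrences

"how true" (4 vs 3)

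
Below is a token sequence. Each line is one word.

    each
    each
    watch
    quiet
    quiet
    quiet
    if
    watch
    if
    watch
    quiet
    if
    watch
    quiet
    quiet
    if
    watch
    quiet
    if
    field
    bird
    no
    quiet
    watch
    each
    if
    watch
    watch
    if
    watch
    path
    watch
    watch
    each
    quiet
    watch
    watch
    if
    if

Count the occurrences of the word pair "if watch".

6

Scanning the 38 overlapping bigram windows for "if watch":
  position 7–8: if watch
  position 9–10: if watch
  position 12–13: if watch
  position 16–17: if watch
  position 26–27: if watch
  position 29–30: if watch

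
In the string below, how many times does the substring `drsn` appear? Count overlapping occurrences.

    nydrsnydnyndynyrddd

Sliding a length-4 window over the 19 characters (16 positions):
  position 3–6: drsn

1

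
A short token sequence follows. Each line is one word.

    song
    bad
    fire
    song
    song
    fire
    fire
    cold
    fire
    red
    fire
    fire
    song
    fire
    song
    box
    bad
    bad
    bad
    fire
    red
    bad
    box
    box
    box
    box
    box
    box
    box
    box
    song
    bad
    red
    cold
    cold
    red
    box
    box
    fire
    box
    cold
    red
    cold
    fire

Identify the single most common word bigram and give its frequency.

Bigram frequencies (highest first):
  box box: 8
  fire song: 3
  song bad: 2
  bad fire: 2
  song fire: 2
  fire fire: 2
  … (19 more, each ≤ 2)

"box box", 8 times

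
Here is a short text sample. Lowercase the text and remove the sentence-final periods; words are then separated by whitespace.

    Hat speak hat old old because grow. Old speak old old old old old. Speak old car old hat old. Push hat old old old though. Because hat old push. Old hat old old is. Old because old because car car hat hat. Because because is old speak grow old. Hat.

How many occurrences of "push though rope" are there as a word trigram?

Scanning the 49 overlapping trigram windows for "push though rope":
  (none found)

0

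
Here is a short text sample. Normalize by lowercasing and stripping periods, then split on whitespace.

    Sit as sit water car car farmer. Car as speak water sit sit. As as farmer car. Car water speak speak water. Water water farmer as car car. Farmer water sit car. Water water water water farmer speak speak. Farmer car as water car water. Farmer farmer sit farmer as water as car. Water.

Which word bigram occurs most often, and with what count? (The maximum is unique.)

"water water", 5 times

Bigram frequencies (highest first):
  water water: 5
  car water: 4
  car car: 3
  farmer car: 3
  water farmer: 3
  sit as: 2
  … (24 more, each ≤ 2)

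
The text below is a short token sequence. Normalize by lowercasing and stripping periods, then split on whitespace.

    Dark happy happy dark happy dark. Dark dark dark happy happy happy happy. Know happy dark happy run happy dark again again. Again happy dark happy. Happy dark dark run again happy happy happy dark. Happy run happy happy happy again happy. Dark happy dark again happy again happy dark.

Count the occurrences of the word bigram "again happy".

Scanning the 49 overlapping bigram windows for "again happy":
  position 23–24: again happy
  position 31–32: again happy
  position 41–42: again happy
  position 46–47: again happy
  position 48–49: again happy

5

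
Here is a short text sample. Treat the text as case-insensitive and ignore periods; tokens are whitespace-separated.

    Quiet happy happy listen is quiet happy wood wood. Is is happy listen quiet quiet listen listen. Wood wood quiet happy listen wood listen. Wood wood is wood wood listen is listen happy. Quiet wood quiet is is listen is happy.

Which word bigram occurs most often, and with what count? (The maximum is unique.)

Bigram frequencies (highest first):
  wood wood: 4
  quiet happy: 3
  happy listen: 3
  listen is: 3
  listen wood: 3
  wood is: 2
  … (17 more, each ≤ 2)

"wood wood", 4 times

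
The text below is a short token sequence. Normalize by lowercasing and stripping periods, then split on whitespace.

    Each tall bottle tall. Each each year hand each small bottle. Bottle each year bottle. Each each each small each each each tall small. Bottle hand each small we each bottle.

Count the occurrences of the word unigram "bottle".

6

Scanning the 31 tokens for "bottle":
  position 3: bottle
  position 11: bottle
  position 12: bottle
  position 15: bottle
  position 25: bottle
  position 31: bottle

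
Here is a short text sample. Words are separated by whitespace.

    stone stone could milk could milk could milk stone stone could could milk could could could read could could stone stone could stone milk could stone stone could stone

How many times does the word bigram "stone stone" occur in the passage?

Scanning the 28 overlapping bigram windows for "stone stone":
  position 1–2: stone stone
  position 9–10: stone stone
  position 20–21: stone stone
  position 26–27: stone stone

4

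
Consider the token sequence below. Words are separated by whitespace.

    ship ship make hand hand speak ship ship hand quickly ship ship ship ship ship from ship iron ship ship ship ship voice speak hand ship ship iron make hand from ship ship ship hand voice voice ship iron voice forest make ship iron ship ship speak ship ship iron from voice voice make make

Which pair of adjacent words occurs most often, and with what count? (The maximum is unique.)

Bigram frequencies (highest first):
  ship ship: 14
  ship iron: 5
  make hand: 2
  speak ship: 2
  ship hand: 2
  from ship: 2
  … (25 more, each ≤ 2)

"ship ship", 14 times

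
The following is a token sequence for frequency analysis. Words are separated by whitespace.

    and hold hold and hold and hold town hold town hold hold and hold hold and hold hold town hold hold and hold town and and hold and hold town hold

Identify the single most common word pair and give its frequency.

"and hold", 8 times

Bigram frequencies (highest first):
  and hold: 8
  hold and: 6
  hold hold: 5
  hold town: 5
  town hold: 4
  town and: 1
  … (1 more, each ≤ 1)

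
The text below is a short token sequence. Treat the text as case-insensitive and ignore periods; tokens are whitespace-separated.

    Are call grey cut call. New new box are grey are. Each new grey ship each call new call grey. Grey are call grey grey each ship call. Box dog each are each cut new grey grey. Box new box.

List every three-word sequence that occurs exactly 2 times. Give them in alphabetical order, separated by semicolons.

Trigram counts meeting the condition (exactly 2 times):
  are call grey: 2
  call grey grey: 2

are call grey; call grey grey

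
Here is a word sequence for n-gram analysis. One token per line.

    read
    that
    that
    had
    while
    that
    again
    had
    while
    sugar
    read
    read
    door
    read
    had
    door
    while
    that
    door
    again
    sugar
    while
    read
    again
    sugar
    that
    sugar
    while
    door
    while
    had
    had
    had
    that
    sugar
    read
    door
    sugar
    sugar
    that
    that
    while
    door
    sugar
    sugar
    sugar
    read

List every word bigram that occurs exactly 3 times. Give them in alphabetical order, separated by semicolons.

Bigram counts meeting the condition (exactly 3 times):
  sugar read: 3
  sugar sugar: 3

sugar read; sugar sugar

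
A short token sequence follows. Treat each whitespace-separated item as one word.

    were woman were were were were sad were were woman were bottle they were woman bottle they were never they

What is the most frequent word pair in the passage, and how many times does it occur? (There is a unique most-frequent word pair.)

Bigram frequencies (highest first):
  were were: 4
  were woman: 3
  woman were: 2
  bottle they: 2
  they were: 2
  were sad: 1
  … (5 more, each ≤ 1)

"were were", 4 times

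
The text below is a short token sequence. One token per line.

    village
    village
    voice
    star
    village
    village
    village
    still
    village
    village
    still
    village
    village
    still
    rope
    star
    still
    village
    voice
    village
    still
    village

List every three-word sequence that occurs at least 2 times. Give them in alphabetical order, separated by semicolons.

still village village; village still village; village village still

Trigram counts meeting the condition (at least 2 times):
  still village village: 2
  village still village: 3
  village village still: 3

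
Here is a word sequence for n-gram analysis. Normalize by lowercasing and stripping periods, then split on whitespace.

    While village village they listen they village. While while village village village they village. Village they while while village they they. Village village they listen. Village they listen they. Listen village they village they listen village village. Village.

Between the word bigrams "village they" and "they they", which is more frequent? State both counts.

"village they": 8 occurrences
"they they": 1 occurrence

"village they" (8 vs 1)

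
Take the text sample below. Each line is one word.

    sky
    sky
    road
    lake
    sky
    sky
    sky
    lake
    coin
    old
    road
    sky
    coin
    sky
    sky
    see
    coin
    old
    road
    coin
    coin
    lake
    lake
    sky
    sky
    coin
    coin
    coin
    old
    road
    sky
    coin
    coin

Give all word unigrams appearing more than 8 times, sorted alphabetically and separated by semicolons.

Unigram counts meeting the condition (more than 8 times):
  coin: 10
  sky: 11

coin; sky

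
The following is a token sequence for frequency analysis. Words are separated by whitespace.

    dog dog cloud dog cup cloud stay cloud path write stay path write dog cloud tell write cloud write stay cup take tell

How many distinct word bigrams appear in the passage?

19

23 tokens → 22 bigram windows in total.
Repeated bigrams (each contributes count−1 duplicates):
  dog cloud: 2
  path write: 2
  write stay: 2
3 duplicate windows → 22 − 3 = 19 distinct.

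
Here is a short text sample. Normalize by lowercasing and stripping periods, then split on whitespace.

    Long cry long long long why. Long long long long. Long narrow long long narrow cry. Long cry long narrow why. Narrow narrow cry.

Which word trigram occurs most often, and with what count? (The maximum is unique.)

"long long long", 4 times

Trigram frequencies (highest first):
  long long long: 4
  long cry long: 2
  long long narrow: 2
  cry long long: 1
  long long why: 1
  long why long: 1
  … (11 more, each ≤ 1)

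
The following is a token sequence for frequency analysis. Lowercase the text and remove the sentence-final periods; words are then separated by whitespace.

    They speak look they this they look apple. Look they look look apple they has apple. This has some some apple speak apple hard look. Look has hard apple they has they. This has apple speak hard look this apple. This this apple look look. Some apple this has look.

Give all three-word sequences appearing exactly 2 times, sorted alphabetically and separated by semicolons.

Trigram counts meeting the condition (exactly 2 times):
  apple they has: 2
  apple this has: 2

apple they has; apple this has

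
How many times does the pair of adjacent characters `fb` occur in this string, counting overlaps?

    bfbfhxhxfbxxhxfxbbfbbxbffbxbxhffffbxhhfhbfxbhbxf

5

Sliding a length-2 window over the 48 characters (47 positions):
  position 2–3: fb
  position 9–10: fb
  position 19–20: fb
  position 25–26: fb
  position 34–35: fb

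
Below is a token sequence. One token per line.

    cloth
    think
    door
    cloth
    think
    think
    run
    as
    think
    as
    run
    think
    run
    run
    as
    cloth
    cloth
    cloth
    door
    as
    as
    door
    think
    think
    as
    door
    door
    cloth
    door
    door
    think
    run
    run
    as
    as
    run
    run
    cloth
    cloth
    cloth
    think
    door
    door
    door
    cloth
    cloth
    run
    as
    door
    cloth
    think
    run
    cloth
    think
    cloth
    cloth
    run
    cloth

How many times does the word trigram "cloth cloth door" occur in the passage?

1

Scanning the 56 overlapping trigram windows for "cloth cloth door":
  position 17–19: cloth cloth door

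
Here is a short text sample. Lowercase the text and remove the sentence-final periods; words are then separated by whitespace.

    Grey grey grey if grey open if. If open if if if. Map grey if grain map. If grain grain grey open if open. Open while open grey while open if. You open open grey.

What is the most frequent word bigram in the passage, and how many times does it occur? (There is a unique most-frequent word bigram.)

Bigram frequencies (highest first):
  open if: 4
  if if: 3
  grey grey: 2
  grey if: 2
  grey open: 2
  if open: 2
  … (15 more, each ≤ 2)

"open if", 4 times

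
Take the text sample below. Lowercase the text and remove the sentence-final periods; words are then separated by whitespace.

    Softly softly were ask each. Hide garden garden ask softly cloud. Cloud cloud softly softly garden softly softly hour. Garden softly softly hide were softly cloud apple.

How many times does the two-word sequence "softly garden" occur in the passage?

1

Scanning the 26 overlapping bigram windows for "softly garden":
  position 15–16: softly garden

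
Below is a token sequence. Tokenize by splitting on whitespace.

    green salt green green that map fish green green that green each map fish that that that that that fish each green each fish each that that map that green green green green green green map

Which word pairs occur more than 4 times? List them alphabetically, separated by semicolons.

Bigram counts meeting the condition (more than 4 times):
  green green: 7
  that that: 5

green green; that that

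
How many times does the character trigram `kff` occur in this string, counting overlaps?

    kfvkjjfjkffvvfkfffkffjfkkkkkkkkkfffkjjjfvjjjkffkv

Sliding a length-3 window over the 49 characters (47 positions):
  position 9–11: kff
  position 15–17: kff
  position 19–21: kff
  position 32–34: kff
  position 45–47: kff

5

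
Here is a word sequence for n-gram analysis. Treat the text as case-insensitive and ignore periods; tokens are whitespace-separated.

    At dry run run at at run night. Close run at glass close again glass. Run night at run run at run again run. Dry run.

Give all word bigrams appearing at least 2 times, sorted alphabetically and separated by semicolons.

at run; dry run; run at; run night; run run

Bigram counts meeting the condition (at least 2 times):
  at run: 3
  dry run: 2
  run at: 3
  run night: 2
  run run: 2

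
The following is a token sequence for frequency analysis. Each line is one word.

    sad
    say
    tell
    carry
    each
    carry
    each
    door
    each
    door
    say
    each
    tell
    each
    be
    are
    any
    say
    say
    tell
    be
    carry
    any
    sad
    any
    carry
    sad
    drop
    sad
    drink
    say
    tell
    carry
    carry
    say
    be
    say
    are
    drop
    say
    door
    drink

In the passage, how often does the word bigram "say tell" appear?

Scanning the 41 overlapping bigram windows for "say tell":
  position 2–3: say tell
  position 19–20: say tell
  position 31–32: say tell

3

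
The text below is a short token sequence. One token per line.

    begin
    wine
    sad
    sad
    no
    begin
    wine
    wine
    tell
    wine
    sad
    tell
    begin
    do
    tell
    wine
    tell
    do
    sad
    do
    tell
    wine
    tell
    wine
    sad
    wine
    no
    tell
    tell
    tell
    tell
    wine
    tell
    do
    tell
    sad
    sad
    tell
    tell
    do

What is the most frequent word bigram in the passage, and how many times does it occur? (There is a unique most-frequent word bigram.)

"tell wine", 5 times

Bigram frequencies (highest first):
  tell wine: 5
  wine tell: 4
  tell tell: 4
  wine sad: 3
  do tell: 3
  tell do: 3
  … (14 more, each ≤ 2)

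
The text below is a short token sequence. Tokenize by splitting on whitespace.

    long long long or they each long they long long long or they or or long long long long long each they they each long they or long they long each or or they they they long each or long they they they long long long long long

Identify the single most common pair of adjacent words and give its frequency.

"long long", 12 times

Bigram frequencies (highest first):
  long long: 12
  they they: 5
  long they: 4
  they long: 4
  or they: 3
  or long: 3
  … (8 more, each ≤ 3)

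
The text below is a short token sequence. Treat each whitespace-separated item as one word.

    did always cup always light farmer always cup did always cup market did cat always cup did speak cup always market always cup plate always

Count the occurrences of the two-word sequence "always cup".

5

Scanning the 24 overlapping bigram windows for "always cup":
  position 2–3: always cup
  position 7–8: always cup
  position 10–11: always cup
  position 15–16: always cup
  position 22–23: always cup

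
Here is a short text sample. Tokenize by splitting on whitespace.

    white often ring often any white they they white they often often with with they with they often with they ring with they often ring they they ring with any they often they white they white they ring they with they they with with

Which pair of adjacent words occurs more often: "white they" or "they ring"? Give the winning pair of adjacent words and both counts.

"white they" (4 vs 3)

"white they": 4 occurrences
"they ring": 3 occurrences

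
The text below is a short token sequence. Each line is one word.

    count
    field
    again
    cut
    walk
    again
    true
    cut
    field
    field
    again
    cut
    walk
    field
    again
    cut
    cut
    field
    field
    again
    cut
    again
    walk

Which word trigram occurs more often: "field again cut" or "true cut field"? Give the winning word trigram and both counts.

"field again cut" (4 vs 1)

"field again cut": 4 occurrences
"true cut field": 1 occurrence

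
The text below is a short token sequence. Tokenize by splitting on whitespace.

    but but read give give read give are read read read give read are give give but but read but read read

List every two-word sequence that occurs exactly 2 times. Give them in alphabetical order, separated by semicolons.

Bigram counts meeting the condition (exactly 2 times):
  but but: 2
  give give: 2
  give read: 2

but but; give give; give read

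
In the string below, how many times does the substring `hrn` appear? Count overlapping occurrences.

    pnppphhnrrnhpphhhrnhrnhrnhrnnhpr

Sliding a length-3 window over the 32 characters (30 positions):
  position 17–19: hrn
  position 20–22: hrn
  position 23–25: hrn
  position 26–28: hrn

4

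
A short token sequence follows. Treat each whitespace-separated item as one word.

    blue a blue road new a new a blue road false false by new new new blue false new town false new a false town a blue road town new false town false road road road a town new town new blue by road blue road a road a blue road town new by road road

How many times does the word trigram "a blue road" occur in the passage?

Scanning the 54 overlapping trigram windows for "a blue road":
  position 2–4: a blue road
  position 8–10: a blue road
  position 26–28: a blue road
  position 49–51: a blue road

4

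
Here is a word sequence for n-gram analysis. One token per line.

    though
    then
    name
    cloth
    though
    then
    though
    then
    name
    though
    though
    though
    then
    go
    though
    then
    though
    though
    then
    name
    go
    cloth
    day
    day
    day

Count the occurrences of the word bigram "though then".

Scanning the 24 overlapping bigram windows for "though then":
  position 1–2: though then
  position 5–6: though then
  position 7–8: though then
  position 12–13: though then
  position 15–16: though then
  position 18–19: though then

6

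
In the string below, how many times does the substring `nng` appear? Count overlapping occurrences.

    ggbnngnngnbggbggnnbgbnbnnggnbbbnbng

3

Sliding a length-3 window over the 35 characters (33 positions):
  position 4–6: nng
  position 7–9: nng
  position 24–26: nng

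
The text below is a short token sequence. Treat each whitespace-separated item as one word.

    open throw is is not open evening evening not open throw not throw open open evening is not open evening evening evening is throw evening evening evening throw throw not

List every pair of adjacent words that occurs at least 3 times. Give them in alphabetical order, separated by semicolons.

evening evening; not open; open evening

Bigram counts meeting the condition (at least 3 times):
  evening evening: 5
  not open: 3
  open evening: 3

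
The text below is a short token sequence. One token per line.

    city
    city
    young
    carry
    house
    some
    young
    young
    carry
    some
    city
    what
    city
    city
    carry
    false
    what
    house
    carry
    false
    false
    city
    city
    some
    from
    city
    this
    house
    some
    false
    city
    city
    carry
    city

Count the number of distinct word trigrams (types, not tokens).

34 tokens → 32 trigram windows in total.
Repeated trigrams (each contributes count−1 duplicates):
  city city carry: 2
  false city city: 2
2 duplicate windows → 32 − 2 = 30 distinct.

30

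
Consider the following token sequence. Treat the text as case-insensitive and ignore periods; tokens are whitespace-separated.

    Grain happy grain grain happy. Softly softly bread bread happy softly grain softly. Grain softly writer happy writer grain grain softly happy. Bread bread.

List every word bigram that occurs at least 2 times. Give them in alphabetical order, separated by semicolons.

bread bread; grain grain; grain happy; grain softly; happy softly; softly grain

Bigram counts meeting the condition (at least 2 times):
  bread bread: 2
  grain grain: 2
  grain happy: 2
  grain softly: 3
  happy softly: 2
  softly grain: 2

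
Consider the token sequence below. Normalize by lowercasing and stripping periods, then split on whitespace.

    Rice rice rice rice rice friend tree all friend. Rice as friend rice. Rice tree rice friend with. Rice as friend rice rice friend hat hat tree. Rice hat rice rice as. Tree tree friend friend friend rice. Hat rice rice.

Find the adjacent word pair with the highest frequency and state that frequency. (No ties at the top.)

"rice rice", 8 times

Bigram frequencies (highest first):
  rice rice: 8
  friend rice: 4
  rice friend: 3
  rice as: 3
  as friend: 2
  tree rice: 2
  … (15 more, each ≤ 2)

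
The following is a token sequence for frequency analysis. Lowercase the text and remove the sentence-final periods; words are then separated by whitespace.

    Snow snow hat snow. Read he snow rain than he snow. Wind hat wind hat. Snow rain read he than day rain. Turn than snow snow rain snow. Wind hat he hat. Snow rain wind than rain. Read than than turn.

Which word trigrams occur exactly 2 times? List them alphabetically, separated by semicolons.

hat snow rain; snow wind hat

Trigram counts meeting the condition (exactly 2 times):
  hat snow rain: 2
  snow wind hat: 2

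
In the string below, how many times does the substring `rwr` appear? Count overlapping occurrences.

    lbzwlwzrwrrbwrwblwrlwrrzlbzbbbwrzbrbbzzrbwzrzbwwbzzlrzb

Sliding a length-3 window over the 55 characters (53 positions):
  position 8–10: rwr

1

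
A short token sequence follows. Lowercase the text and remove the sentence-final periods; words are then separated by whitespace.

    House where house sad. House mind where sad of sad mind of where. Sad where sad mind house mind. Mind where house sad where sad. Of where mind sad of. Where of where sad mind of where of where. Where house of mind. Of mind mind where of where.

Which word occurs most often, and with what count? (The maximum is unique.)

"where", 14 times

Unigram frequencies (highest first):
  where: 14
  mind: 10
  of: 10
  sad: 9
  house: 6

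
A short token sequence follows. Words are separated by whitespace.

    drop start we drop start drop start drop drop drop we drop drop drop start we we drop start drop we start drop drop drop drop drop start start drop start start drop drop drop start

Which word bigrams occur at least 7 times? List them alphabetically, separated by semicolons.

drop drop; drop start

Bigram counts meeting the condition (at least 7 times):
  drop drop: 10
  drop start: 8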